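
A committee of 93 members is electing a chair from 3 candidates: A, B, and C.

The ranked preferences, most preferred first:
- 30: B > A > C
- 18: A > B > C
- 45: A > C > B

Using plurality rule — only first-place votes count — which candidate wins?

A

First-place votes: A 63, B 30, C 0.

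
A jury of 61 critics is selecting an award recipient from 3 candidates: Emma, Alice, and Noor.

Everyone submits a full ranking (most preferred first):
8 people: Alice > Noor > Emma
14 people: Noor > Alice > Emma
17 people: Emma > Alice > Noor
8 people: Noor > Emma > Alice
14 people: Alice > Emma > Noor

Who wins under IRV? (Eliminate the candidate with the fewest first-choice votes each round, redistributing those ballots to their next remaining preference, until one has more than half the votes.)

Alice

Round 1: Emma 17, Alice 22, Noor 22. Emma eliminated.
Round 2: Alice 39, Noor 22. Alice has a majority (≥31).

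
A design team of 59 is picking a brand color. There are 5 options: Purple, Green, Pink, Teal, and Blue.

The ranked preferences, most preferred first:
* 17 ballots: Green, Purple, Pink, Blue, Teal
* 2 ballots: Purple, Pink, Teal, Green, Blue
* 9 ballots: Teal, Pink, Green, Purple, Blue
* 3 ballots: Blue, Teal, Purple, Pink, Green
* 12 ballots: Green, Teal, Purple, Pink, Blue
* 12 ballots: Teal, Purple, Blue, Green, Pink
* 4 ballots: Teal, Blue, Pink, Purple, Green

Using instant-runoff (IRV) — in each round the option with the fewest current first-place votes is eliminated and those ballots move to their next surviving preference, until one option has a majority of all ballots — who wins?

Round 1: Purple 2, Green 29, Pink 0, Teal 25, Blue 3. Pink eliminated.
Round 2: Purple 2, Green 29, Teal 25, Blue 3. Purple eliminated.
Round 3: Green 29, Teal 27, Blue 3. Blue eliminated.
Round 4: Green 29, Teal 30. Teal has a majority (≥30).

Teal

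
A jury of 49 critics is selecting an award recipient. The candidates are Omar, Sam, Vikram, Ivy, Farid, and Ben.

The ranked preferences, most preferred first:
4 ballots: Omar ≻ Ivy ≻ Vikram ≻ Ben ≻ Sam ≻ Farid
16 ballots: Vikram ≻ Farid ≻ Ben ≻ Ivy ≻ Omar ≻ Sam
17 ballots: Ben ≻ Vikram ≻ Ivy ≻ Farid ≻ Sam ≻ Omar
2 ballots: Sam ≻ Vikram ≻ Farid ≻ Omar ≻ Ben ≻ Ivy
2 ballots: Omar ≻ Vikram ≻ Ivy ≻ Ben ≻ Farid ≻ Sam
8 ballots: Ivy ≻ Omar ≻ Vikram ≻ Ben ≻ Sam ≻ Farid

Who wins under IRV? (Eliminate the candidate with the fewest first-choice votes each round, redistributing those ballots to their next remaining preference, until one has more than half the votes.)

Vikram

Round 1: Omar 6, Sam 2, Vikram 16, Ivy 8, Farid 0, Ben 17. Farid eliminated.
Round 2: Omar 6, Sam 2, Vikram 16, Ivy 8, Ben 17. Sam eliminated.
Round 3: Omar 6, Vikram 18, Ivy 8, Ben 17. Omar eliminated.
Round 4: Vikram 20, Ivy 12, Ben 17. Ivy eliminated.
Round 5: Vikram 32, Ben 17. Vikram has a majority (≥25).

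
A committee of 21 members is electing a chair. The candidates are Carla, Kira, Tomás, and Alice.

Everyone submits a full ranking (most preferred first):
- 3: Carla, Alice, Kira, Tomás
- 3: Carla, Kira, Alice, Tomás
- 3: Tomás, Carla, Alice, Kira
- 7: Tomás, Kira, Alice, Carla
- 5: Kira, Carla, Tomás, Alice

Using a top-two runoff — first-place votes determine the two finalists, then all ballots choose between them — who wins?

Round 1 first-place votes: Carla 6, Kira 5, Tomás 10, Alice 0. Tomás and Carla advance.
Runoff: Tomás is ranked above Carla on 10 ballots, Carla above Tomás on 11.

Carla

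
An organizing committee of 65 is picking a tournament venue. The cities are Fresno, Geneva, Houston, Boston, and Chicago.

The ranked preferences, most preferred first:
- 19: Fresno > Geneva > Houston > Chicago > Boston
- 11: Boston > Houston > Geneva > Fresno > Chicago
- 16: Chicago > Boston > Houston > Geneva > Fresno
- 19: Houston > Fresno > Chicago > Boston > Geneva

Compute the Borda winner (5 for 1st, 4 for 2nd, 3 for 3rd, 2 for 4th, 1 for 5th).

Fresno: 19×5 + 11×2 + 16×1 + 19×4 = 209
Geneva: 19×4 + 11×3 + 16×2 + 19×1 = 160
Houston: 19×3 + 11×4 + 16×3 + 19×5 = 244
Boston: 19×1 + 11×5 + 16×4 + 19×2 = 176
Chicago: 19×2 + 11×1 + 16×5 + 19×3 = 186

Houston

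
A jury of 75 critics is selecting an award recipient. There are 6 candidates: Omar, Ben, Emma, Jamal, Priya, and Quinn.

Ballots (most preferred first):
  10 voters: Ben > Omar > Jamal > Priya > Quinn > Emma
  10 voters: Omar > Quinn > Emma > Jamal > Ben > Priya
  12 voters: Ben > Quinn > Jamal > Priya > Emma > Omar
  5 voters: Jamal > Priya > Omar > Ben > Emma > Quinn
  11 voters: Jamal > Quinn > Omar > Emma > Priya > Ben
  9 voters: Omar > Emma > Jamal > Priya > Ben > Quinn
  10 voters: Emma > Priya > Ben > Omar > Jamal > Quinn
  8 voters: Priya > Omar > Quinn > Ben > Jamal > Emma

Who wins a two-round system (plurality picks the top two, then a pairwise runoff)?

Omar

Round 1 first-place votes: Omar 19, Ben 22, Emma 10, Jamal 16, Priya 8, Quinn 0. Ben and Omar advance.
Runoff: Ben is ranked above Omar on 32 ballots, Omar above Ben on 43.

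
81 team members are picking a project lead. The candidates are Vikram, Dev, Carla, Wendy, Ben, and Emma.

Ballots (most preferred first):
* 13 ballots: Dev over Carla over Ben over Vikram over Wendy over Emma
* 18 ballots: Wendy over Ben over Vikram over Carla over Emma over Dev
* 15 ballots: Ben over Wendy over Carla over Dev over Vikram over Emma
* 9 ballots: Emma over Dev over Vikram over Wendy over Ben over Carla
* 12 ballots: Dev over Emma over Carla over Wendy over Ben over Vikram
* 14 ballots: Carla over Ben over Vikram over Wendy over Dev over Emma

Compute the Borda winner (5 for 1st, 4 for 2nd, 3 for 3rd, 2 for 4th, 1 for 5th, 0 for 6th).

Vikram: 13×2 + 18×3 + 15×1 + 9×3 + 12×0 + 14×3 = 164
Dev: 13×5 + 18×0 + 15×2 + 9×4 + 12×5 + 14×1 = 205
Carla: 13×4 + 18×2 + 15×3 + 9×0 + 12×3 + 14×5 = 239
Wendy: 13×1 + 18×5 + 15×4 + 9×2 + 12×2 + 14×2 = 233
Ben: 13×3 + 18×4 + 15×5 + 9×1 + 12×1 + 14×4 = 263
Emma: 13×0 + 18×1 + 15×0 + 9×5 + 12×4 + 14×0 = 111

Ben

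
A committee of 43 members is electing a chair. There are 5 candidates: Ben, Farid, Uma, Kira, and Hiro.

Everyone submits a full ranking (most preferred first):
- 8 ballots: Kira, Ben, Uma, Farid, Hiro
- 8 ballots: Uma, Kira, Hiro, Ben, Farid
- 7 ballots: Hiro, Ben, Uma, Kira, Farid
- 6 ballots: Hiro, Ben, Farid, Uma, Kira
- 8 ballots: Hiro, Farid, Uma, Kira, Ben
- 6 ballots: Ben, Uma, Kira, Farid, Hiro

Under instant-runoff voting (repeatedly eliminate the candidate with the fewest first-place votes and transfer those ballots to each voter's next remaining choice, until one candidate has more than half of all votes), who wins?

Round 1: Ben 6, Farid 0, Uma 8, Kira 8, Hiro 21. Farid eliminated.
Round 2: Ben 6, Uma 8, Kira 8, Hiro 21. Ben eliminated.
Round 3: Uma 14, Kira 8, Hiro 21. Kira eliminated.
Round 4: Uma 22, Hiro 21. Uma has a majority (≥22).

Uma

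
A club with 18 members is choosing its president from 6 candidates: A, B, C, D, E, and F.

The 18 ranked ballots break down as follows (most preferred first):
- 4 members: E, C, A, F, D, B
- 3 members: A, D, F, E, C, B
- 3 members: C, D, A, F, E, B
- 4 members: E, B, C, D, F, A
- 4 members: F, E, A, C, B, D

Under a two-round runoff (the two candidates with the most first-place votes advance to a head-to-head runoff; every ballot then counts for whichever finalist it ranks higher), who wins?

F

Round 1 first-place votes: A 3, B 0, C 3, D 0, E 8, F 4. E and F advance.
Runoff: E is ranked above F on 8 ballots, F above E on 10.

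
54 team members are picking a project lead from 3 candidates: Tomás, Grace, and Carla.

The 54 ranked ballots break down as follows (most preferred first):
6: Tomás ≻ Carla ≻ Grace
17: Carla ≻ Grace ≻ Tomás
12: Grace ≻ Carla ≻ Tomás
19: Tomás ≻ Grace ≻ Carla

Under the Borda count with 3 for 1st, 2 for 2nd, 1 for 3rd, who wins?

Grace

Tomás: 6×3 + 17×1 + 12×1 + 19×3 = 104
Grace: 6×1 + 17×2 + 12×3 + 19×2 = 114
Carla: 6×2 + 17×3 + 12×2 + 19×1 = 106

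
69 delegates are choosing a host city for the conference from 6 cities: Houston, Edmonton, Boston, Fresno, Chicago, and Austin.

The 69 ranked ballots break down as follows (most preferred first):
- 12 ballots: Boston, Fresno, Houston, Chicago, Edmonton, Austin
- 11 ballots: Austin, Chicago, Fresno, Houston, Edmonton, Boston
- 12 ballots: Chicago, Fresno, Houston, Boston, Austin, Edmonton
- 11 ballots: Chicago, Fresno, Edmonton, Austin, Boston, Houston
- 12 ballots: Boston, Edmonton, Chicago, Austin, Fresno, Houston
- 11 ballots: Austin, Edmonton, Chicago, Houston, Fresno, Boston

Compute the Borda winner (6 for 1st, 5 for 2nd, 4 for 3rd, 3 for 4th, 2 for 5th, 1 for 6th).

Chicago

Houston: 12×4 + 11×3 + 12×4 + 11×1 + 12×1 + 11×3 = 185
Edmonton: 12×2 + 11×2 + 12×1 + 11×4 + 12×5 + 11×5 = 217
Boston: 12×6 + 11×1 + 12×3 + 11×2 + 12×6 + 11×1 = 224
Fresno: 12×5 + 11×4 + 12×5 + 11×5 + 12×2 + 11×2 = 265
Chicago: 12×3 + 11×5 + 12×6 + 11×6 + 12×4 + 11×4 = 321
Austin: 12×1 + 11×6 + 12×2 + 11×3 + 12×3 + 11×6 = 237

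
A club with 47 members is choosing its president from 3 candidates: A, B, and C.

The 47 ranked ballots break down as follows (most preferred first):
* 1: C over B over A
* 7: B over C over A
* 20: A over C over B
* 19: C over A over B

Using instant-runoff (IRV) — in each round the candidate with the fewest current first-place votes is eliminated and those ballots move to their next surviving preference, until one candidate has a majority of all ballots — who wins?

Round 1: A 20, B 7, C 20. B eliminated.
Round 2: A 20, C 27. C has a majority (≥24).

C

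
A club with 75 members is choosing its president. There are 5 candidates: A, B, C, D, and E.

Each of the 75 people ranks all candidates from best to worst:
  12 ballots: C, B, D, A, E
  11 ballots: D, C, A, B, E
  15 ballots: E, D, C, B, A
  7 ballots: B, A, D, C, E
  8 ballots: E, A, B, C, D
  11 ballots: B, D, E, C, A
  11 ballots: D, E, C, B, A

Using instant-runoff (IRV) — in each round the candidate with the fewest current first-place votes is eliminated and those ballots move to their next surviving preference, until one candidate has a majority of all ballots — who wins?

B

Round 1: A 0, B 18, C 12, D 22, E 23. A eliminated.
Round 2: B 18, C 12, D 22, E 23. C eliminated.
Round 3: B 30, D 22, E 23. D eliminated.
Round 4: B 41, E 34. B has a majority (≥38).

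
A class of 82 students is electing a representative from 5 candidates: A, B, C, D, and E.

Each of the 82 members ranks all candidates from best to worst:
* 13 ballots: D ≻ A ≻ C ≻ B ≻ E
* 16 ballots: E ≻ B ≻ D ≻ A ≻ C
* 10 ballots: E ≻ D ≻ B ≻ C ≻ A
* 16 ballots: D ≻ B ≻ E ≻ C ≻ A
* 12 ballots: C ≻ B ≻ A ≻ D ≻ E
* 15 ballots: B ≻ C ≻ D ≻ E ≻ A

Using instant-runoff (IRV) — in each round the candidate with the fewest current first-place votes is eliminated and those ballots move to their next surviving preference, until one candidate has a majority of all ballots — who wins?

B

Round 1: A 0, B 15, C 12, D 29, E 26. A eliminated.
Round 2: B 15, C 12, D 29, E 26. C eliminated.
Round 3: B 27, D 29, E 26. E eliminated.
Round 4: B 43, D 39. B has a majority (≥42).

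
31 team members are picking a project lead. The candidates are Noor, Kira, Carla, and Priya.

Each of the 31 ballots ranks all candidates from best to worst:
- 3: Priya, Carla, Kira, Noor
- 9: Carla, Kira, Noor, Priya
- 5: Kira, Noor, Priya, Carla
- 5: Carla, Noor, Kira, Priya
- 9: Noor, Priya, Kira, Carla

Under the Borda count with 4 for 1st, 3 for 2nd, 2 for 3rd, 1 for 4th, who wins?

Noor: 3×1 + 9×2 + 5×3 + 5×3 + 9×4 = 87
Kira: 3×2 + 9×3 + 5×4 + 5×2 + 9×2 = 81
Carla: 3×3 + 9×4 + 5×1 + 5×4 + 9×1 = 79
Priya: 3×4 + 9×1 + 5×2 + 5×1 + 9×3 = 63

Noor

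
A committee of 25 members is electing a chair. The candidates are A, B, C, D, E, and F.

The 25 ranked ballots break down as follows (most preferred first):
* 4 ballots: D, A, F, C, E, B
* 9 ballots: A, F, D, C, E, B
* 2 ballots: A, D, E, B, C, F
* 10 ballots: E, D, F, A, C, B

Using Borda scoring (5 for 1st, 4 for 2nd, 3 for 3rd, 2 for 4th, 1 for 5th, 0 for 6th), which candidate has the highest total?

D

A: 4×4 + 9×5 + 2×5 + 10×2 = 91
B: 4×0 + 9×0 + 2×2 + 10×0 = 4
C: 4×2 + 9×2 + 2×1 + 10×1 = 38
D: 4×5 + 9×3 + 2×4 + 10×4 = 95
E: 4×1 + 9×1 + 2×3 + 10×5 = 69
F: 4×3 + 9×4 + 2×0 + 10×3 = 78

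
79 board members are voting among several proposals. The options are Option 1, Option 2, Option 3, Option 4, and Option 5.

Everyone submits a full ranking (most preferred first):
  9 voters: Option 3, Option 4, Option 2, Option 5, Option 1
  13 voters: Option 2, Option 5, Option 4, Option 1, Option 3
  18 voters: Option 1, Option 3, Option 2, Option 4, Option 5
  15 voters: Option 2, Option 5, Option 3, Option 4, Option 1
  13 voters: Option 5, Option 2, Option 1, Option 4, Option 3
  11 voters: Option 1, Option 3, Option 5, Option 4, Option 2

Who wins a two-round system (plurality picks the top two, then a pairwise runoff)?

Round 1 first-place votes: Option 1 29, Option 2 28, Option 3 9, Option 4 0, Option 5 13. Option 1 and Option 2 advance.
Runoff: Option 1 is ranked above Option 2 on 29 ballots, Option 2 above Option 1 on 50.

Option 2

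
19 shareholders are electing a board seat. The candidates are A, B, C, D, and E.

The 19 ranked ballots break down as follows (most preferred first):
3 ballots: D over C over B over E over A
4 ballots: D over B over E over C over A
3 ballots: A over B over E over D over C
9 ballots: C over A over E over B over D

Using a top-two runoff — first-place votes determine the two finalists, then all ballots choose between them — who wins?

Round 1 first-place votes: A 3, B 0, C 9, D 7, E 0. C and D advance.
Runoff: C is ranked above D on 9 ballots, D above C on 10.

D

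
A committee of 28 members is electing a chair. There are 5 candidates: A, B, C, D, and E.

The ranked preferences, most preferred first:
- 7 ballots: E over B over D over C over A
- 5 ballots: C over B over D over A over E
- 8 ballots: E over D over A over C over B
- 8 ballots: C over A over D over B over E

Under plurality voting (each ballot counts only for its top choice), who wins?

E

First-place votes: A 0, B 0, C 13, D 0, E 15.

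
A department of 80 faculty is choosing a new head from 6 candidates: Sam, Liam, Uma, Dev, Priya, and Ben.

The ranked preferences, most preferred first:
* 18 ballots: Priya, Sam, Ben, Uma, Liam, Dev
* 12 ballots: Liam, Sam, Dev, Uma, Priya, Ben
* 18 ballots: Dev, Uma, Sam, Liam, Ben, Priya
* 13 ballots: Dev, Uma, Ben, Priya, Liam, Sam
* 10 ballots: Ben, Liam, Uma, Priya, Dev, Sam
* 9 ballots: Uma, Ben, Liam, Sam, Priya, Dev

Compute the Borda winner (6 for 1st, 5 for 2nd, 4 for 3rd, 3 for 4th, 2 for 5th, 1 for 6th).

Sam: 18×5 + 12×5 + 18×4 + 13×1 + 10×1 + 9×3 = 272
Liam: 18×2 + 12×6 + 18×3 + 13×2 + 10×5 + 9×4 = 274
Uma: 18×3 + 12×3 + 18×5 + 13×5 + 10×4 + 9×6 = 339
Dev: 18×1 + 12×4 + 18×6 + 13×6 + 10×2 + 9×1 = 281
Priya: 18×6 + 12×2 + 18×1 + 13×3 + 10×3 + 9×2 = 237
Ben: 18×4 + 12×1 + 18×2 + 13×4 + 10×6 + 9×5 = 277

Uma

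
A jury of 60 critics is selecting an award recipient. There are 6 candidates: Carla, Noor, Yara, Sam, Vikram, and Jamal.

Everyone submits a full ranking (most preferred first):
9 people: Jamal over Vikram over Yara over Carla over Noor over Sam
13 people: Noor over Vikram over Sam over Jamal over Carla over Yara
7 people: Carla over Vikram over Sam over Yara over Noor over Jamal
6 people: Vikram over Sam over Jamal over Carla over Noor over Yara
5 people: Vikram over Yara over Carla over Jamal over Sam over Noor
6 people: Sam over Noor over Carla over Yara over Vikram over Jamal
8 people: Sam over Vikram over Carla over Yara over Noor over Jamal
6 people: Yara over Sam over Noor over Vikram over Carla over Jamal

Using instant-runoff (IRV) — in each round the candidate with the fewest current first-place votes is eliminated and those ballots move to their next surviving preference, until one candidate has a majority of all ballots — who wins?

Vikram

Round 1: Carla 7, Noor 13, Yara 6, Sam 14, Vikram 11, Jamal 9. Yara eliminated.
Round 2: Carla 7, Noor 13, Sam 20, Vikram 11, Jamal 9. Carla eliminated.
Round 3: Noor 13, Sam 20, Vikram 18, Jamal 9. Jamal eliminated.
Round 4: Noor 13, Sam 20, Vikram 27. Noor eliminated.
Round 5: Sam 20, Vikram 40. Vikram has a majority (≥31).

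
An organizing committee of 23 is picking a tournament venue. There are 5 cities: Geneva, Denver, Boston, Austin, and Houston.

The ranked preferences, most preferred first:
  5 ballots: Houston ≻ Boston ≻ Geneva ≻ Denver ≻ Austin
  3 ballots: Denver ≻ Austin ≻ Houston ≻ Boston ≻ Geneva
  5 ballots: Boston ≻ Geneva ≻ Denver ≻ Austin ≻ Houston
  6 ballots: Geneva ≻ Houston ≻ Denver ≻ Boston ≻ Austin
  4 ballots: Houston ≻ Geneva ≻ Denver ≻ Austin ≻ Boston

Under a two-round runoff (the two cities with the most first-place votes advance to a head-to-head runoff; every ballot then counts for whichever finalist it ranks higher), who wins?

Houston

Round 1 first-place votes: Geneva 6, Denver 3, Boston 5, Austin 0, Houston 9. Houston and Geneva advance.
Runoff: Houston is ranked above Geneva on 12 ballots, Geneva above Houston on 11.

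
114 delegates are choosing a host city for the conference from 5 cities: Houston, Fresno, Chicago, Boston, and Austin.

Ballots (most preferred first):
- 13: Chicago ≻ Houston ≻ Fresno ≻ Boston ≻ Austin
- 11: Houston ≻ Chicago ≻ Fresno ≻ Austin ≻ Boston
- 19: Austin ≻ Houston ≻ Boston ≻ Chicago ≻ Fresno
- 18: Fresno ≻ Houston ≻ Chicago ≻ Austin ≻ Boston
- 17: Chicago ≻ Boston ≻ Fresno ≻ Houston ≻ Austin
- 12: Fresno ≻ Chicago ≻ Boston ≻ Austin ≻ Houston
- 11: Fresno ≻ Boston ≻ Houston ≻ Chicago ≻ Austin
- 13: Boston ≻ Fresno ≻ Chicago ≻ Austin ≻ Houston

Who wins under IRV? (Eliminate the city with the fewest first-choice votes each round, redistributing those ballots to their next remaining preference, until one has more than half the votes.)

Round 1: Houston 11, Fresno 41, Chicago 30, Boston 13, Austin 19. Houston eliminated.
Round 2: Fresno 41, Chicago 41, Boston 13, Austin 19. Boston eliminated.
Round 3: Fresno 54, Chicago 41, Austin 19. Austin eliminated.
Round 4: Fresno 54, Chicago 60. Chicago has a majority (≥58).

Chicago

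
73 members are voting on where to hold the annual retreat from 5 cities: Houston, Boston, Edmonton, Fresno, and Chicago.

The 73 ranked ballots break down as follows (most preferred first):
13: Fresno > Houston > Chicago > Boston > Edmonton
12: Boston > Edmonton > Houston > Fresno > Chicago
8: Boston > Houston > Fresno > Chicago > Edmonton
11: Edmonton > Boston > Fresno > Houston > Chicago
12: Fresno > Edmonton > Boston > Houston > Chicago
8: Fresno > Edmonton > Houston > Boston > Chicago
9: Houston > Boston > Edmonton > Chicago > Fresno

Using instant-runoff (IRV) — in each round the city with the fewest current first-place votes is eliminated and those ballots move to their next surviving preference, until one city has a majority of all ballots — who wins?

Round 1: Houston 9, Boston 20, Edmonton 11, Fresno 33, Chicago 0. Chicago eliminated.
Round 2: Houston 9, Boston 20, Edmonton 11, Fresno 33. Houston eliminated.
Round 3: Boston 29, Edmonton 11, Fresno 33. Edmonton eliminated.
Round 4: Boston 40, Fresno 33. Boston has a majority (≥37).

Boston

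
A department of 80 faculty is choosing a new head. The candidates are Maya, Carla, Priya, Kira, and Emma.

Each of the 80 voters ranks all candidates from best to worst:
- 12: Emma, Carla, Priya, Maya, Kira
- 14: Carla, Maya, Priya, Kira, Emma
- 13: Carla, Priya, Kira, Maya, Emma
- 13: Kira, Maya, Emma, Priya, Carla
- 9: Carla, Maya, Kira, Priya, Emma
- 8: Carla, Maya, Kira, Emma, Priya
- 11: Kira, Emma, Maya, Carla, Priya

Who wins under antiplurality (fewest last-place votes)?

Last-place votes: Maya 0, Carla 13, Priya 19, Kira 12, Emma 36.

Maya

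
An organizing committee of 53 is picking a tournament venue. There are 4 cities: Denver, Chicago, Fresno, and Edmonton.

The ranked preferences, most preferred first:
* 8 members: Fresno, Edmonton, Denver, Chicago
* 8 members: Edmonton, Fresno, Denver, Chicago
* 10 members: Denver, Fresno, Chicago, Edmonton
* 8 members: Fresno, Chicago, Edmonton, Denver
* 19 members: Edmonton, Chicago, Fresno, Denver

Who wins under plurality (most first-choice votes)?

First-place votes: Denver 10, Chicago 0, Fresno 16, Edmonton 27.

Edmonton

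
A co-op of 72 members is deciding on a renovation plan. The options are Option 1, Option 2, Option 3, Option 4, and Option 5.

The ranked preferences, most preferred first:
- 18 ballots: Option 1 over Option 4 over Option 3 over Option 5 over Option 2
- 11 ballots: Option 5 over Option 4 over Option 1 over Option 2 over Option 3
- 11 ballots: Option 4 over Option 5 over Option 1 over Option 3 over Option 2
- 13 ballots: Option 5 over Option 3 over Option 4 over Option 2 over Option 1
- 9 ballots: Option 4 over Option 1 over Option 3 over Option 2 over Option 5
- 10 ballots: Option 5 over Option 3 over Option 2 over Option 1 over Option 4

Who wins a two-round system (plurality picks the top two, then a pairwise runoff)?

Round 1 first-place votes: Option 1 18, Option 2 0, Option 3 0, Option 4 20, Option 5 34. Option 5 and Option 4 advance.
Runoff: Option 5 is ranked above Option 4 on 34 ballots, Option 4 above Option 5 on 38.

Option 4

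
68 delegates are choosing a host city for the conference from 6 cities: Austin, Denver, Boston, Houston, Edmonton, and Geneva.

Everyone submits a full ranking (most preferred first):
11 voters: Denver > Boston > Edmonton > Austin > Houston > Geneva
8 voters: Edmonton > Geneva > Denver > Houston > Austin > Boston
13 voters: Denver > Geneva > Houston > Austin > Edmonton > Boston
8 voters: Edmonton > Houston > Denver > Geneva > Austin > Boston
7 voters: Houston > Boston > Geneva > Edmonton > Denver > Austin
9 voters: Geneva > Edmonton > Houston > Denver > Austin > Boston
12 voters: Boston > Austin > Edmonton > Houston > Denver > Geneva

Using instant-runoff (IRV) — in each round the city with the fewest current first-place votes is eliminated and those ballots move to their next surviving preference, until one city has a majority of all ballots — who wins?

Round 1: Austin 0, Denver 24, Boston 12, Houston 7, Edmonton 16, Geneva 9. Austin eliminated.
Round 2: Denver 24, Boston 12, Houston 7, Edmonton 16, Geneva 9. Houston eliminated.
Round 3: Denver 24, Boston 19, Edmonton 16, Geneva 9. Geneva eliminated.
Round 4: Denver 24, Boston 19, Edmonton 25. Boston eliminated.
Round 5: Denver 24, Edmonton 44. Edmonton has a majority (≥35).

Edmonton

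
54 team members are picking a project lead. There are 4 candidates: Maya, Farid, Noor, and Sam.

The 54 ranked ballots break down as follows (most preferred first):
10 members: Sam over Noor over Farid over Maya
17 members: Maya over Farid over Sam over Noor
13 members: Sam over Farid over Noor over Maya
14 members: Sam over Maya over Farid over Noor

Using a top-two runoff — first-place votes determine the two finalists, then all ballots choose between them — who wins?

Sam

Round 1 first-place votes: Maya 17, Farid 0, Noor 0, Sam 37. Sam and Maya advance.
Runoff: Sam is ranked above Maya on 37 ballots, Maya above Sam on 17.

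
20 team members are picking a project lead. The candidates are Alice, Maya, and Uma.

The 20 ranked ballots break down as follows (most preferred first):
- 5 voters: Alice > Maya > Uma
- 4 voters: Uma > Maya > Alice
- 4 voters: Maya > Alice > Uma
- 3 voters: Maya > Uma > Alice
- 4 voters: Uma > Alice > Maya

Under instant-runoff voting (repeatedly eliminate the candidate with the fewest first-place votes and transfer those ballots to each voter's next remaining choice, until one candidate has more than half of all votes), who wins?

Maya

Round 1: Alice 5, Maya 7, Uma 8. Alice eliminated.
Round 2: Maya 12, Uma 8. Maya has a majority (≥11).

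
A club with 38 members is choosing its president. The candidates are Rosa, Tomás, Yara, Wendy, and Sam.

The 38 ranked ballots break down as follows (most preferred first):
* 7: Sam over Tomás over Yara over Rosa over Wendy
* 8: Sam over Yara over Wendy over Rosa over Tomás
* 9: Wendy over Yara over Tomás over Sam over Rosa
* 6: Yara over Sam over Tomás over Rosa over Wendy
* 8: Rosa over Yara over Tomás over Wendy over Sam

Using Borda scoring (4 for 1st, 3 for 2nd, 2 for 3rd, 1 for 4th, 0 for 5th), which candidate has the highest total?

Rosa: 7×1 + 8×1 + 9×0 + 6×1 + 8×4 = 53
Tomás: 7×3 + 8×0 + 9×2 + 6×2 + 8×2 = 67
Yara: 7×2 + 8×3 + 9×3 + 6×4 + 8×3 = 113
Wendy: 7×0 + 8×2 + 9×4 + 6×0 + 8×1 = 60
Sam: 7×4 + 8×4 + 9×1 + 6×3 + 8×0 = 87

Yara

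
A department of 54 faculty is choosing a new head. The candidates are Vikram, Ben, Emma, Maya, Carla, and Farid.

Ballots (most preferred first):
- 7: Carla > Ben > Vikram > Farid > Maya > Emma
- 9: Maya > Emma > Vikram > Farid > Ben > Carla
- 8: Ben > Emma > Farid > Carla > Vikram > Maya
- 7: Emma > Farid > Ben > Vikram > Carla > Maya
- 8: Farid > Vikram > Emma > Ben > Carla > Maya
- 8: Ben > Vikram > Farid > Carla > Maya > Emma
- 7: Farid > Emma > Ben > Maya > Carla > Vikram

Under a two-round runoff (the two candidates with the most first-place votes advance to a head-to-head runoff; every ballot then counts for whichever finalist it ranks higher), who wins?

Farid

Round 1 first-place votes: Vikram 0, Ben 16, Emma 7, Maya 9, Carla 7, Farid 15. Ben and Farid advance.
Runoff: Ben is ranked above Farid on 23 ballots, Farid above Ben on 31.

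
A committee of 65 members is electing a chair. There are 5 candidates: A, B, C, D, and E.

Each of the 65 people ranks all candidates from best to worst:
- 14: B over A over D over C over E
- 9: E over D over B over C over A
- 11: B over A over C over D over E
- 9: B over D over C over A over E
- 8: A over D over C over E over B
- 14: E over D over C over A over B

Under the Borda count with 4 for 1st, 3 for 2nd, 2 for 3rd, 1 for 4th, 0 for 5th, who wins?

D

A: 14×3 + 9×0 + 11×3 + 9×1 + 8×4 + 14×1 = 130
B: 14×4 + 9×2 + 11×4 + 9×4 + 8×0 + 14×0 = 154
C: 14×1 + 9×1 + 11×2 + 9×2 + 8×2 + 14×2 = 107
D: 14×2 + 9×3 + 11×1 + 9×3 + 8×3 + 14×3 = 159
E: 14×0 + 9×4 + 11×0 + 9×0 + 8×1 + 14×4 = 100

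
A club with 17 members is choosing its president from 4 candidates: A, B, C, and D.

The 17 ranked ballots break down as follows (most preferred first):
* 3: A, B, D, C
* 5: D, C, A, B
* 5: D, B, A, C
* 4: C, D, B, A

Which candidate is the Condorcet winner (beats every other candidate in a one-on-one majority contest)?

D

D vs A: 14–3
D vs B: 14–3
D vs C: 13–4
D beats every other candidate.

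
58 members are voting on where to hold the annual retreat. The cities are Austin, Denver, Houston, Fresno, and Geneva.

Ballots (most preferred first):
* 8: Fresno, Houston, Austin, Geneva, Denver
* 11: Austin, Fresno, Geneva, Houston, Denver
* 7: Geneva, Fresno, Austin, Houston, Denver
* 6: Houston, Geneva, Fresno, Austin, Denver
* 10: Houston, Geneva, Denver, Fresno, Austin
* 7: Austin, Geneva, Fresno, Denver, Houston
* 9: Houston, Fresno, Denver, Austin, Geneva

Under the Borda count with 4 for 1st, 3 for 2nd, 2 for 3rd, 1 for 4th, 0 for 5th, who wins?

Fresno

Austin: 8×2 + 11×4 + 7×2 + 6×1 + 10×0 + 7×4 + 9×1 = 117
Denver: 8×0 + 11×0 + 7×0 + 6×0 + 10×2 + 7×1 + 9×2 = 45
Houston: 8×3 + 11×1 + 7×1 + 6×4 + 10×4 + 7×0 + 9×4 = 142
Fresno: 8×4 + 11×3 + 7×3 + 6×2 + 10×1 + 7×2 + 9×3 = 149
Geneva: 8×1 + 11×2 + 7×4 + 6×3 + 10×3 + 7×3 + 9×0 = 127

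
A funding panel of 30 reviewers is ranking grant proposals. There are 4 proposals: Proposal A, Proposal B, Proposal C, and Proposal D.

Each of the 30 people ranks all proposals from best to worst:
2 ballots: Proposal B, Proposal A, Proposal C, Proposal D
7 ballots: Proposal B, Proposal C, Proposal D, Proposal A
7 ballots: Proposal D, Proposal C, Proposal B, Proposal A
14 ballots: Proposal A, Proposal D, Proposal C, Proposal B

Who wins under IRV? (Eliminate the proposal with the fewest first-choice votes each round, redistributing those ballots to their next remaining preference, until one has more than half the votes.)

Round 1: Proposal A 14, Proposal B 9, Proposal C 0, Proposal D 7. Proposal C eliminated.
Round 2: Proposal A 14, Proposal B 9, Proposal D 7. Proposal D eliminated.
Round 3: Proposal A 14, Proposal B 16. Proposal B has a majority (≥16).

Proposal B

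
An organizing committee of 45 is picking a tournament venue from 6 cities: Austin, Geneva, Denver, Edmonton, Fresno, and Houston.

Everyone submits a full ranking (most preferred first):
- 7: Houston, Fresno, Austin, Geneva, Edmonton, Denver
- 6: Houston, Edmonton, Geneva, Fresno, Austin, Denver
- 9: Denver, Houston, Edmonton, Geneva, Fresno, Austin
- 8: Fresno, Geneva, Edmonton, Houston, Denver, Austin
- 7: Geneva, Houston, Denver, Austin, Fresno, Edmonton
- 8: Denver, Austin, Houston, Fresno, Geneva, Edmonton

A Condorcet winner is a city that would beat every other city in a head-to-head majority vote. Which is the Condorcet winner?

Houston vs Austin: 37–8
Houston vs Geneva: 30–15
Houston vs Denver: 28–17
Houston vs Edmonton: 37–8
Houston vs Fresno: 37–8
Houston beats every other city.

Houston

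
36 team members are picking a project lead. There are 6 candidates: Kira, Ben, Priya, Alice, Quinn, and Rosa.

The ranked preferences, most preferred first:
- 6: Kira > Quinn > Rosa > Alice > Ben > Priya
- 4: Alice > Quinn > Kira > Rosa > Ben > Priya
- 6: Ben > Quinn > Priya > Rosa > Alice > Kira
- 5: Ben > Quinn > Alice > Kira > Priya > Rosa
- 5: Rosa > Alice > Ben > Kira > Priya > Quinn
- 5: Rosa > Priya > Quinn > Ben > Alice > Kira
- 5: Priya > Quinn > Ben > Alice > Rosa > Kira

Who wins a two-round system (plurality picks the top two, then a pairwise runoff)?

Rosa

Round 1 first-place votes: Kira 6, Ben 11, Priya 5, Alice 4, Quinn 0, Rosa 10. Ben and Rosa advance.
Runoff: Ben is ranked above Rosa on 16 ballots, Rosa above Ben on 20.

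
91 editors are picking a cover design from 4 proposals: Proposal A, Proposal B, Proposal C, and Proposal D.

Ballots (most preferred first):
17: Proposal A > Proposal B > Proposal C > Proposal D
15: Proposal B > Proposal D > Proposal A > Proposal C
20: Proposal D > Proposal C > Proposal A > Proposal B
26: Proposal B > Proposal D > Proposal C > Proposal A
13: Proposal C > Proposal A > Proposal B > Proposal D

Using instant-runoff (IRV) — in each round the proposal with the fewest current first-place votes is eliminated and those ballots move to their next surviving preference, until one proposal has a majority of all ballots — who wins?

Round 1: Proposal A 17, Proposal B 41, Proposal C 13, Proposal D 20. Proposal C eliminated.
Round 2: Proposal A 30, Proposal B 41, Proposal D 20. Proposal D eliminated.
Round 3: Proposal A 50, Proposal B 41. Proposal A has a majority (≥46).

Proposal A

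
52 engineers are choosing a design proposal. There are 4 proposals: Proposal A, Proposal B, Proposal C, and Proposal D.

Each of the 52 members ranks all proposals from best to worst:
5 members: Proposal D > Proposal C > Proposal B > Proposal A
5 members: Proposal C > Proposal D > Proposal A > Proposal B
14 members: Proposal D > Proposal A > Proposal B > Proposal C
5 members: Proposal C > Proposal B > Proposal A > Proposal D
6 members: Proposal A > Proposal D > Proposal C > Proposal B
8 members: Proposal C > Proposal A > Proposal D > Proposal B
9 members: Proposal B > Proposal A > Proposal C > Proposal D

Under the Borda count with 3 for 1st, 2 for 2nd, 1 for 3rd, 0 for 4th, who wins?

Proposal A

Proposal A: 5×0 + 5×1 + 14×2 + 5×1 + 6×3 + 8×2 + 9×2 = 90
Proposal B: 5×1 + 5×0 + 14×1 + 5×2 + 6×0 + 8×0 + 9×3 = 56
Proposal C: 5×2 + 5×3 + 14×0 + 5×3 + 6×1 + 8×3 + 9×1 = 79
Proposal D: 5×3 + 5×2 + 14×3 + 5×0 + 6×2 + 8×1 + 9×0 = 87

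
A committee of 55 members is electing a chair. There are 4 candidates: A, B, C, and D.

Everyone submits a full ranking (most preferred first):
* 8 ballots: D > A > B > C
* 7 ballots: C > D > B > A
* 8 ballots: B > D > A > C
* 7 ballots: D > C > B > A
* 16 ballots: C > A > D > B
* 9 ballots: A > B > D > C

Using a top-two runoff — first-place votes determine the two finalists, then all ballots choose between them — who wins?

Round 1 first-place votes: A 9, B 8, C 23, D 15. C and D advance.
Runoff: C is ranked above D on 23 ballots, D above C on 32.

D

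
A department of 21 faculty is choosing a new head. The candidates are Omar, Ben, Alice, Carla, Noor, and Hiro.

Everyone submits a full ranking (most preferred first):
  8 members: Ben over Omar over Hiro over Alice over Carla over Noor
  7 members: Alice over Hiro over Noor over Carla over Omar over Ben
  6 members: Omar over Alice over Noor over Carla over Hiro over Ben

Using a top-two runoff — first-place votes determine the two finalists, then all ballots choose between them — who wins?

Round 1 first-place votes: Omar 6, Ben 8, Alice 7, Carla 0, Noor 0, Hiro 0. Ben and Alice advance.
Runoff: Ben is ranked above Alice on 8 ballots, Alice above Ben on 13.

Alice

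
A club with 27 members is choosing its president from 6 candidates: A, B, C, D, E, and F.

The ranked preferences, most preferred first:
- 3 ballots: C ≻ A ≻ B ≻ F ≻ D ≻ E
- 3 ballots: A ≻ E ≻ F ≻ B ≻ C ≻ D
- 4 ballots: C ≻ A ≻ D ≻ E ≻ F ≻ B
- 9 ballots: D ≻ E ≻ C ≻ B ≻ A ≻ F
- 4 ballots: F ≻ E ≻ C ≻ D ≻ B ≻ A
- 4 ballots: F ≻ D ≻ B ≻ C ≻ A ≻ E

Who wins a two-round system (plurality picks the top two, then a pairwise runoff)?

F

Round 1 first-place votes: A 3, B 0, C 7, D 9, E 0, F 8. D and F advance.
Runoff: D is ranked above F on 13 ballots, F above D on 14.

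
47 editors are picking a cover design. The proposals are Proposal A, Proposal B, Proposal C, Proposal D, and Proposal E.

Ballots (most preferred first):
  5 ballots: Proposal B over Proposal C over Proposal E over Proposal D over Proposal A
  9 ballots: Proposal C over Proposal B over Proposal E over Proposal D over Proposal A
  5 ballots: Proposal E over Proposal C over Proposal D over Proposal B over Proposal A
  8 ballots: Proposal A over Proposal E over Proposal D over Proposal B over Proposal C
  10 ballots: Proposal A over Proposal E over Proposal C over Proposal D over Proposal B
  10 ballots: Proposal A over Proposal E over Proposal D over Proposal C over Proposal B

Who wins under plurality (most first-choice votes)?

Proposal A

First-place votes: Proposal A 28, Proposal B 5, Proposal C 9, Proposal D 0, Proposal E 5.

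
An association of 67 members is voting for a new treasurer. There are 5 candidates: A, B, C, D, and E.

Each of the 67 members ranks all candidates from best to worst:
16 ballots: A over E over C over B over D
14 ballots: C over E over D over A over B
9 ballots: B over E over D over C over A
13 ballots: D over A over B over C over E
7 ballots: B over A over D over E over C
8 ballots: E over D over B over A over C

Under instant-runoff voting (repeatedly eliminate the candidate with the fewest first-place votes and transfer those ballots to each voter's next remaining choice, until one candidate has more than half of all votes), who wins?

Round 1: A 16, B 16, C 14, D 13, E 8. E eliminated.
Round 2: A 16, B 16, C 14, D 21. C eliminated.
Round 3: A 16, B 16, D 35. D has a majority (≥34).

D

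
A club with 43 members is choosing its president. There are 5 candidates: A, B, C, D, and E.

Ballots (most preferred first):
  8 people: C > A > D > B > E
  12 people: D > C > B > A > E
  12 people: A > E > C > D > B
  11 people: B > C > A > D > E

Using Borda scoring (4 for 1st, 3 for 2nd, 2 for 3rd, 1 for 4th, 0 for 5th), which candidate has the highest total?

A: 8×3 + 12×1 + 12×4 + 11×2 = 106
B: 8×1 + 12×2 + 12×0 + 11×4 = 76
C: 8×4 + 12×3 + 12×2 + 11×3 = 125
D: 8×2 + 12×4 + 12×1 + 11×1 = 87
E: 8×0 + 12×0 + 12×3 + 11×0 = 36

C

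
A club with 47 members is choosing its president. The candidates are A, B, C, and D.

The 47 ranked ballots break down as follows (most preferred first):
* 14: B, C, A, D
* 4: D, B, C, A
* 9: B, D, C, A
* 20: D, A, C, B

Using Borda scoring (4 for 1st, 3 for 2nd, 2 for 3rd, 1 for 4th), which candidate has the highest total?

D

A: 14×2 + 4×1 + 9×1 + 20×3 = 101
B: 14×4 + 4×3 + 9×4 + 20×1 = 124
C: 14×3 + 4×2 + 9×2 + 20×2 = 108
D: 14×1 + 4×4 + 9×3 + 20×4 = 137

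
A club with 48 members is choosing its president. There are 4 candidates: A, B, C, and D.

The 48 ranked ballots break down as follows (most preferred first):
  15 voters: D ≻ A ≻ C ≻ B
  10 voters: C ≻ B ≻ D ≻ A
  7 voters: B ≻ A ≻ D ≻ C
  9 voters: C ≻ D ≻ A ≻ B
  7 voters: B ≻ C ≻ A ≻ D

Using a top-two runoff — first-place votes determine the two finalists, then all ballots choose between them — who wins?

C

Round 1 first-place votes: A 0, B 14, C 19, D 15. C and D advance.
Runoff: C is ranked above D on 26 ballots, D above C on 22.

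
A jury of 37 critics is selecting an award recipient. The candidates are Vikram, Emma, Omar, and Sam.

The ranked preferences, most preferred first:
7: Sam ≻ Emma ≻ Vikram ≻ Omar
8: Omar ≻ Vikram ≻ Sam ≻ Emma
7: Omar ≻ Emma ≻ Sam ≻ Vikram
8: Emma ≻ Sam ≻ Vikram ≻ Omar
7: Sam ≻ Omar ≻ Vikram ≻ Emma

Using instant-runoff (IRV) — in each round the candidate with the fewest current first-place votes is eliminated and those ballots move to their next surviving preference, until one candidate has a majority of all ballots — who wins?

Sam

Round 1: Vikram 0, Emma 8, Omar 15, Sam 14. Vikram eliminated.
Round 2: Emma 8, Omar 15, Sam 14. Emma eliminated.
Round 3: Omar 15, Sam 22. Sam has a majority (≥19).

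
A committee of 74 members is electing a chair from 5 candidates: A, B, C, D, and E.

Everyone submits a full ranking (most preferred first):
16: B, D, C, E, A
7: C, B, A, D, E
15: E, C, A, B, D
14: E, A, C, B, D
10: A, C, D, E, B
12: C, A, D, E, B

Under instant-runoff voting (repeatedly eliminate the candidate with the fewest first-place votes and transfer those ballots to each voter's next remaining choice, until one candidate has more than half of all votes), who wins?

Round 1: A 10, B 16, C 19, D 0, E 29. D eliminated.
Round 2: A 10, B 16, C 19, E 29. A eliminated.
Round 3: B 16, C 29, E 29. B eliminated.
Round 4: C 45, E 29. C has a majority (≥38).

C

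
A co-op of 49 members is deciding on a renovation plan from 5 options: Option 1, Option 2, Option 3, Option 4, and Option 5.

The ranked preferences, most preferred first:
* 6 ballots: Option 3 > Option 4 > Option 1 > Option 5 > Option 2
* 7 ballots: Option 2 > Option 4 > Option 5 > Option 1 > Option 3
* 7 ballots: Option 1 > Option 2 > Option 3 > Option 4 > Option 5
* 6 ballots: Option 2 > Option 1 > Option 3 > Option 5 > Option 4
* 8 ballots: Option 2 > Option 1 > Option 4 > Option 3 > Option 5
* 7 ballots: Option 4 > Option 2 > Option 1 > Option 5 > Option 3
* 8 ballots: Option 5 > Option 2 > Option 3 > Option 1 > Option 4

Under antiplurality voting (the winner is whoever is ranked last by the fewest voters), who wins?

Option 1

Last-place votes: Option 1 0, Option 2 6, Option 3 14, Option 4 14, Option 5 15.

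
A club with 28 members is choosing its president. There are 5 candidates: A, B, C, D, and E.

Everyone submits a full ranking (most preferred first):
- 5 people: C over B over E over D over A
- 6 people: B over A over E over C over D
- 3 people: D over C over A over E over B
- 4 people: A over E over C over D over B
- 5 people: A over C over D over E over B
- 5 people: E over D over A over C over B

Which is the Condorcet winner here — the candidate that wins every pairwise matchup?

A

A vs B: 17–11
A vs C: 20–8
A vs D: 15–13
A vs E: 18–10
A beats every other candidate.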